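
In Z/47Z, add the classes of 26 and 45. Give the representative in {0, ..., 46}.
24

Both summands are already reduced mod 47. 26 + 45 = 71; 71 = 1·47 + 24, so (26 + 45) mod 47 = 24.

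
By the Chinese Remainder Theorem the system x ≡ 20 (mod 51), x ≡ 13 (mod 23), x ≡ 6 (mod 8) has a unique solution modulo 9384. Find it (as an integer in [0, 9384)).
x ≡ 4406 (mod 9384); the representative in [0, 9384) is 4406

The moduli 51, 23, 8 are pairwise coprime, so by the CRT there is a unique solution mod 51·23·8 = 9384.
Solve by successive substitution. Start with x ≡ 20 (mod 51).
  Combine with x ≡ 13 (mod 23): write x = 20 + 51·t and require 20 + 51·t ≡ 13 (mod 23), i.e. 51·t ≡ 13 − 20 ≡ 16 (mod 23). Since 51^(−1) ≡ 14 (mod 23) (51 ≡ 5 (mod 23)), t ≡ 14·16 ≡ 17 (mod 23). So x ≡ 20 + 51·17 = 887 (mod 1173).
  Combine with x ≡ 6 (mod 8): write x = 887 + 1173·t and require 887 + 1173·t ≡ 6 (mod 8), i.e. 1173·t ≡ 6 − 887 ≡ 7 (mod 8). Since 1173^(−1) ≡ 5 (mod 8) (1173 ≡ 5 (mod 8)), t ≡ 5·7 ≡ 3 (mod 8). So x ≡ 887 + 1173·3 = 4406 (mod 9384).
Unique solution in [0, 9384): x = 4406.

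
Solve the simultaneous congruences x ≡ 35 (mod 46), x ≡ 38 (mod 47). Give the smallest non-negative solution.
The moduli 46, 47 are pairwise coprime, so by the CRT there is a unique solution mod 46·47 = 2162.
Solve by successive substitution. Start with x ≡ 35 (mod 46).
  Combine with x ≡ 38 (mod 47): write x = 35 + 46·t and require 35 + 46·t ≡ 38 (mod 47), i.e. 46·t ≡ 38 − 35 ≡ 3 (mod 47). Since 46^(−1) ≡ 46 (mod 47), t ≡ 46·3 ≡ 44 (mod 47). So x ≡ 35 + 46·44 = 2059 (mod 2162).
Unique solution in [0, 2162): x = 2059.

Final answer: x ≡ 2059 (mod 2162); the representative in [0, 2162) is 2059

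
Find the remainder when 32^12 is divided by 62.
32

Use repeated squaring. Binary(12) = 1100. Walk through the bits of the exponent 12 left-to-right: at each bit after the leading one, square the running value, then multiply by 32 if the bit is 1 (always reducing mod 62):
  bit 1 = 1 (leading): start with 32.
  bit 2 = 1: square 32^2 = 1024 ≡ 32; bit is 1, so multiply 32·32 = 1024 ≡ 32 (mod 62).
  bit 3 = 0: square 32^2 = 1024 ≡ 32 (mod 62).
  bit 4 = 0: square 32^2 = 1024 ≡ 32 (mod 62).
Final value: 32^12 ≡ 32 (mod 62).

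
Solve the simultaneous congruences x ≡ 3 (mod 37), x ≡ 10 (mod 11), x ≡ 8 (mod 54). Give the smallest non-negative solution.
x ≡ 19502 (mod 21978); the representative in [0, 21978) is 19502

The moduli 37, 11, 54 are pairwise coprime, so by the CRT there is a unique solution mod 37·11·54 = 21978.
Solve by successive substitution. Start with x ≡ 3 (mod 37).
  Combine with x ≡ 10 (mod 11): write x = 3 + 37·t and require 3 + 37·t ≡ 10 (mod 11), i.e. 37·t ≡ 10 − 3 ≡ 7 (mod 11). Since 37^(−1) ≡ 3 (mod 11) (37 ≡ 4 (mod 11)), t ≡ 3·7 ≡ 10 (mod 11). So x ≡ 3 + 37·10 = 373 (mod 407).
  Combine with x ≡ 8 (mod 54): write x = 373 + 407·t and require 373 + 407·t ≡ 8 (mod 54), i.e. 407·t ≡ 8 − 373 ≡ 13 (mod 54). Since 407^(−1) ≡ 41 (mod 54) (407 ≡ 29 (mod 54)), t ≡ 41·13 ≡ 47 (mod 54). So x ≡ 373 + 407·47 = 19502 (mod 21978).
Unique solution in [0, 21978): x = 19502.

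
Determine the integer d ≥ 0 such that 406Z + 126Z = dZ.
(406, 126) = (14); d = 14

In the PID Z, (a, b) is generated by gcd(a, b). Compute gcd(406, 126) with the extended Euclidean algorithm, tracking rows (r, s, t) with s·406 + t·126 = r:
  row A: (406, 1, 0)   [1·406 + 0·126 = 406]
  row B: (126, 0, 1)   [0·406 + 1·126 = 126]
  406 = 3·126 + 28   → row C = row A − 3·row B = (28, 1, −3)   [check: 1·406 − 3·126 = 28]
  126 = 4·28 + 14   → row D = row B − 4·row C = (14, −4, 13)   [check: −4·406 + 13·126 = 14]
  28 = 2·14 + 0   → remainder 0, stop. gcd = 14 (last nonzero row D).
So gcd(406, 126) = 14, with Bézout identity −4·406 + 13·126 = 14. Containment (⊇): the Bézout identity exhibits 14 as an element of (406, 126), giving (14) ⊆ (406, 126). Containment (⊆): since 14 | 406 and 14 | 126 (406 = 14·29, 126 = 14·9), every Z-linear combination of 406 and 126 is divisible by 14, so (406, 126) ⊆ (14). Therefore (406, 126) = (14), d = 14.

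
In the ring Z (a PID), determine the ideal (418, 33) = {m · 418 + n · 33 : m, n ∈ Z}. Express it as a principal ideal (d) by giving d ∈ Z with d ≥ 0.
In the PID Z, (a, b) is generated by gcd(a, b). Compute gcd(418, 33) with the extended Euclidean algorithm, tracking rows (r, s, t) with s·418 + t·33 = r:
  row A: (418, 1, 0)   [1·418 + 0·33 = 418]
  row B: (33, 0, 1)   [0·418 + 1·33 = 33]
  418 = 12·33 + 22   → row C = row A − 12·row B = (22, 1, −12)   [check: 1·418 − 12·33 = 22]
  33 = 1·22 + 11   → row D = row B − 1·row C = (11, −1, 13)   [check: −1·418 + 13·33 = 11]
  22 = 2·11 + 0   → remainder 0, stop. gcd = 11 (last nonzero row D).
So gcd(418, 33) = 11, with Bézout identity −1·418 + 13·33 = 11. Containment (⊇): the Bézout identity exhibits 11 as an element of (418, 33), giving (11) ⊆ (418, 33). Containment (⊆): since 11 | 418 and 11 | 33 (418 = 11·38, 33 = 11·3), every Z-linear combination of 418 and 33 is divisible by 11, so (418, 33) ⊆ (11). Therefore (418, 33) = (11), d = 11.

Final answer: (418, 33) = (11); d = 11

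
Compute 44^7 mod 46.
Use repeated squaring. Binary(7) = 111. Walk through the bits of the exponent 7 left-to-right: at each bit after the leading one, square the running value, then multiply by 44 if the bit is 1 (always reducing mod 46):
  bit 1 = 1 (leading): start with 44.
  bit 2 = 1: square 44^2 = 1936 ≡ 4; bit is 1, so multiply 4·44 = 176 ≡ 38 (mod 46).
  bit 3 = 1: square 38^2 = 1444 ≡ 18; bit is 1, so multiply 18·44 = 792 ≡ 10 (mod 46).
Final value: 44^7 ≡ 10 (mod 46).

Final answer: 10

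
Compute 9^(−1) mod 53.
Apply the extended Euclidean algorithm to (53, 9), tracking rows (r, s, t) with s·53 + t·9 = r. Each division r_prev = q·r_cur + r_new produces the new row as (previous row) − q·(current row):
  row A: (53, 1, 0)   [1·53 + 0·9 = 53]
  row B: (9, 0, 1)   [0·53 + 1·9 = 9]
  53 = 5·9 + 8   → row C = row A − 5·row B = (8, 1, −5)   [check: 1·53 − 5·9 = 8]
  9 = 1·8 + 1   → row D = row B − 1·row C = (1, −1, 6)   [check: −1·53 + 6·9 = 1]
  8 = 8·1 + 0   → remainder 0, stop. gcd = 1 (last nonzero row D).
The gcd is 1, so 9 is invertible mod 53. The last nonzero row gives −1·53 + 6·9 = 1, so t = 6. So 9^(−1) ≡ 6 (mod 53). Verify: 9 · 6 = 54 ≡ 1 (mod 53). ✓

Final answer: 9^(−1) ≡ 6 (mod 53)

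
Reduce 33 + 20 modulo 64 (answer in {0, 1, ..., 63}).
53

Both summands are already reduced mod 64. 33 + 20 = 53; 53 = 0·64 + 53, so (33 + 20) mod 64 = 53.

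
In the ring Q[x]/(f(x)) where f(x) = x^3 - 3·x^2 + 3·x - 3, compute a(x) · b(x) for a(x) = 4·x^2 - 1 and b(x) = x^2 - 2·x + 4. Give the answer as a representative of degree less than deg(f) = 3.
a · b ≡ 15·x^2 + 2·x + 8 (mod f(x))

First multiply in Q[x] without reducing: a · b = 4·x^4 - 8·x^3 + 15·x^2 + 2·x - 4. Now divide by f(x) = x^3 - 3·x^2 + 3·x - 3, eliminating the leading term at each step:
  leading term 4·x^4: subtract (4·x)·f(x) = 4·x^4 - 12·x^3 + 12·x^2 - 12·x, leaving 4·x^3 + 3·x^2 + 14·x - 4
  leading term 4·x^3: subtract (4)·f(x) = 4·x^3 - 12·x^2 + 12·x - 12, leaving 15·x^2 + 2·x + 8
The degree is now < 3, so this is the remainder. Hence a · b ≡ 15·x^2 + 2·x + 8 in Q[x]/(f).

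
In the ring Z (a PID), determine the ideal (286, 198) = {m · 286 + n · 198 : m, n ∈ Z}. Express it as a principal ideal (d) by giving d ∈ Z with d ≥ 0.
(286, 198) = (22); d = 22

In the PID Z, (a, b) is generated by gcd(a, b). Compute gcd(286, 198) with the extended Euclidean algorithm, tracking rows (r, s, t) with s·286 + t·198 = r:
  row A: (286, 1, 0)   [1·286 + 0·198 = 286]
  row B: (198, 0, 1)   [0·286 + 1·198 = 198]
  286 = 1·198 + 88   → row C = row A − 1·row B = (88, 1, −1)   [check: 1·286 − 1·198 = 88]
  198 = 2·88 + 22   → row D = row B − 2·row C = (22, −2, 3)   [check: −2·286 + 3·198 = 22]
  88 = 4·22 + 0   → remainder 0, stop. gcd = 22 (last nonzero row D).
So gcd(286, 198) = 22, with Bézout identity −2·286 + 3·198 = 22. Containment (⊇): the Bézout identity exhibits 22 as an element of (286, 198), giving (22) ⊆ (286, 198). Containment (⊆): since 22 | 286 and 22 | 198 (286 = 22·13, 198 = 22·9), every Z-linear combination of 286 and 198 is divisible by 22, so (286, 198) ⊆ (22). Therefore (286, 198) = (22), d = 22.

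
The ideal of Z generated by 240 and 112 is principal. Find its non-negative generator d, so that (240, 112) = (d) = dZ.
(240, 112) = (16); d = 16

In the PID Z, (a, b) is generated by gcd(a, b). Compute gcd(240, 112) with the extended Euclidean algorithm, tracking rows (r, s, t) with s·240 + t·112 = r:
  row A: (240, 1, 0)   [1·240 + 0·112 = 240]
  row B: (112, 0, 1)   [0·240 + 1·112 = 112]
  240 = 2·112 + 16   → row C = row A − 2·row B = (16, 1, −2)   [check: 1·240 − 2·112 = 16]
  112 = 7·16 + 0   → remainder 0, stop. gcd = 16 (last nonzero row C).
So gcd(240, 112) = 16, with Bézout identity 1·240 − 2·112 = 16. Containment (⊇): the Bézout identity exhibits 16 as an element of (240, 112), giving (16) ⊆ (240, 112). Containment (⊆): since 16 | 240 and 16 | 112 (240 = 16·15, 112 = 16·7), every Z-linear combination of 240 and 112 is divisible by 16, so (240, 112) ⊆ (16). Therefore (240, 112) = (16), d = 16.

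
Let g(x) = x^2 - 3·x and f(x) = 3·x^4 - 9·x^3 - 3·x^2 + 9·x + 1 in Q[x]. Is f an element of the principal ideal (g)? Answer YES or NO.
In Q[x] the ideal (g) consists of all multiples of g, so f ∈ (g) iff g | f, i.e. iff the remainder of f on division by g is 0. Divide f by g (g is monic, so eliminate the leading term of the running remainder at each step):
  leading term 3·x^4: subtract (3·x^2)·g(x) = 3·x^4 - 9·x^3, leaving -3·x^2 + 9·x + 1
  leading term -3·x^2: subtract (-3)·g(x) = -3·x^2 + 9·x, leaving 1
The remainder r(x) = 1 ≠ 0 (and deg r < deg g), so g ∤ f, i.e. f ∉ (g).

Final answer: NO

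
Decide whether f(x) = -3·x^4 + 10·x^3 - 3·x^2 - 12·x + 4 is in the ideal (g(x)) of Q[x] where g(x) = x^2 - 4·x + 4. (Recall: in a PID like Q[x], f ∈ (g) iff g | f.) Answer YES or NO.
In Q[x] the ideal (g) consists of all multiples of g, so f ∈ (g) iff g | f, i.e. iff the remainder of f on division by g is 0. Divide f by g (g is monic, so eliminate the leading term of the running remainder at each step):
  leading term -3·x^4: subtract (-3·x^2)·g(x) = -3·x^4 + 12·x^3 - 12·x^2, leaving -2·x^3 + 9·x^2 - 12·x + 4
  leading term -2·x^3: subtract (-2·x)·g(x) = -2·x^3 + 8·x^2 - 8·x, leaving x^2 - 4·x + 4
  leading term x^2: subtract (1)·g(x) = x^2 - 4·x + 4, leaving 0
The remainder is 0, so f(x) = g(x) · h(x) with h(x) = -3·x^2 - 2·x + 1. Hence g | f, i.e. f ∈ (g).

Final answer: YES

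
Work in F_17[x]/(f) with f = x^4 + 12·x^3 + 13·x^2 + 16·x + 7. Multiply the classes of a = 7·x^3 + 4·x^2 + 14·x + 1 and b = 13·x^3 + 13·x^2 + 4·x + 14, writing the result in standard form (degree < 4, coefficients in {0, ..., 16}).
a · b ≡ 13·x^3 + 15·x^2 + 4·x + 15 (mod f(x))

Multiply as integer polynomials: a · b = 91·x^6 + 143·x^5 + 262·x^4 + 309·x^3 + 125·x^2 + 200·x + 14. Reducing coefficients mod 17: a · b ≡ 6·x^6 + 7·x^5 + 7·x^4 + 3·x^3 + 6·x^2 + 13·x + 14. Now divide by f(x) = x^4 + 12·x^3 + 13·x^2 + 16·x + 7 in F_17[x], eliminating the leading term at each step:
  leading term 6·x^6: subtract (6·x^2)·f(x) = 6·x^6 + 4·x^5 + 10·x^4 + 11·x^3 + 8·x^2, leaving 3·x^5 + 14·x^4 + 9·x^3 + 15·x^2 + 13·x + 14 (coefficients mod 17)
  leading term 3·x^5: subtract (3·x)·f(x) = 3·x^5 + 2·x^4 + 5·x^3 + 14·x^2 + 4·x, leaving 12·x^4 + 4·x^3 + x^2 + 9·x + 14 (coefficients mod 17)
  leading term 12·x^4: subtract (12)·f(x) = 12·x^4 + 8·x^3 + 3·x^2 + 5·x + 16, leaving 13·x^3 + 15·x^2 + 4·x + 15 (coefficients mod 17)
The degree is now < 4, so this is the remainder. Hence a · b ≡ 13·x^3 + 15·x^2 + 4·x + 15 in F_17[x]/(f).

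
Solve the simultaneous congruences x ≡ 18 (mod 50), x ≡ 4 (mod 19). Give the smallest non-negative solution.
x ≡ 118 (mod 950); the representative in [0, 950) is 118

The moduli 50, 19 are pairwise coprime, so by the CRT there is a unique solution mod 50·19 = 950.
Solve by successive substitution. Start with x ≡ 18 (mod 50).
  Combine with x ≡ 4 (mod 19): write x = 18 + 50·t and require 18 + 50·t ≡ 4 (mod 19), i.e. 50·t ≡ 4 − 18 ≡ 5 (mod 19). Since 50^(−1) ≡ 8 (mod 19) (50 ≡ 12 (mod 19)), t ≡ 8·5 ≡ 2 (mod 19). So x ≡ 18 + 50·2 = 118 (mod 950).
Unique solution in [0, 950): x = 118.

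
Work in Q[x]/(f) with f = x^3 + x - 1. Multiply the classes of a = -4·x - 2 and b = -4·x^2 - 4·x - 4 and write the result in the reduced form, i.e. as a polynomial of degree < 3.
a · b ≡ 24·x^2 + 8·x + 24 (mod f(x))

First multiply in Q[x] without reducing: a · b = 16·x^3 + 24·x^2 + 24·x + 8. Now divide by f(x) = x^3 + x - 1, eliminating the leading term at each step:
  leading term 16·x^3: subtract (16)·f(x) = 16·x^3 + 16·x - 16, leaving 24·x^2 + 8·x + 24
The degree is now < 3, so this is the remainder. Hence a · b ≡ 24·x^2 + 8·x + 24 in Q[x]/(f).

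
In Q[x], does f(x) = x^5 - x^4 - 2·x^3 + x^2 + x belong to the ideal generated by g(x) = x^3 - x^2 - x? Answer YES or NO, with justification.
In Q[x] the ideal (g) consists of all multiples of g, so f ∈ (g) iff g | f, i.e. iff the remainder of f on division by g is 0. Divide f by g (g is monic, so eliminate the leading term of the running remainder at each step):
  leading term x^5: subtract (x^2)·g(x) = x^5 - x^4 - x^3, leaving -x^3 + x^2 + x
  leading term -x^3: subtract (-1)·g(x) = -x^3 + x^2 + x, leaving 0
The remainder is 0, so f(x) = g(x) · h(x) with h(x) = x^2 - 1. Hence g | f, i.e. f ∈ (g).

Final answer: YES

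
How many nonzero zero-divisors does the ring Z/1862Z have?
In Z/1862Z each nonzero element is either a unit (gcd with 1862 is 1) or a zero-divisor (gcd > 1). The number of units is φ(1862): factorise 1862 = 2 · 7^2 · 19, so φ(1862) = (2 − 1) · (7^2 − 7^1) · (19 − 1) = 1 · 42 · 18 = 756. The nonzero elements number 1862 − 1 = 1861. Hence the nonzero zero-divisors number 1861 − 756 = 1105.

Final answer: Z/1862Z has 1105 nonzero zero-divisors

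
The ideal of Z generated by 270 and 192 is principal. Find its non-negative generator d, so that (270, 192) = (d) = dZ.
(270, 192) = (6); d = 6

In the PID Z, (a, b) is generated by gcd(a, b). Compute gcd(270, 192) with the extended Euclidean algorithm, tracking rows (r, s, t) with s·270 + t·192 = r:
  row A: (270, 1, 0)   [1·270 + 0·192 = 270]
  row B: (192, 0, 1)   [0·270 + 1·192 = 192]
  270 = 1·192 + 78   → row C = row A − 1·row B = (78, 1, −1)   [check: 1·270 − 1·192 = 78]
  192 = 2·78 + 36   → row D = row B − 2·row C = (36, −2, 3)   [check: −2·270 + 3·192 = 36]
  78 = 2·36 + 6   → row E = row C − 2·row D = (6, 5, −7)   [check: 5·270 − 7·192 = 6]
  36 = 6·6 + 0   → remainder 0, stop. gcd = 6 (last nonzero row E).
So gcd(270, 192) = 6, with Bézout identity 5·270 − 7·192 = 6. Containment (⊇): the Bézout identity exhibits 6 as an element of (270, 192), giving (6) ⊆ (270, 192). Containment (⊆): since 6 | 270 and 6 | 192 (270 = 6·45, 192 = 6·32), every Z-linear combination of 270 and 192 is divisible by 6, so (270, 192) ⊆ (6). Therefore (270, 192) = (6), d = 6.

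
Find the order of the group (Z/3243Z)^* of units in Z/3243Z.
|(Z/3243Z)^*| = 2024

(Z/3243Z)^* consists of the classes a with gcd(a, 3243) = 1, so its order is φ(3243). φ is multiplicative, with φ(p^e) = p^e − p^(e−1). Factorise 3243 = 3 · 23 · 47. Then
  φ(3243) = (3 − 1) · (23 − 1) · (47 − 1) = 2 · 22 · 46 = 2024.
Thus |(Z/3243Z)^*| = 2024.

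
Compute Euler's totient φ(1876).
φ(1876) = 792

φ is multiplicative, with φ(p^e) = p^e − p^(e−1). Factorise 1876 = 2^2 · 7 · 67. Then
  φ(1876) = (2^2 − 2^1) · (7 − 1) · (67 − 1) = 2 · 6 · 66 = 792.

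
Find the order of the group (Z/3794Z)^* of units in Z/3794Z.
(Z/3794Z)^* consists of the classes a with gcd(a, 3794) = 1, so its order is φ(3794). φ is multiplicative, with φ(p^e) = p^e − p^(e−1). Factorise 3794 = 2 · 7 · 271. Then
  φ(3794) = (2 − 1) · (7 − 1) · (271 − 1) = 1 · 6 · 270 = 1620.
Thus |(Z/3794Z)^*| = 1620.

Final answer: |(Z/3794Z)^*| = 1620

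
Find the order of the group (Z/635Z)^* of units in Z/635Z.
|(Z/635Z)^*| = 504

(Z/635Z)^* consists of the classes a with gcd(a, 635) = 1, so its order is φ(635). φ is multiplicative, with φ(p^e) = p^e − p^(e−1). Factorise 635 = 5 · 127. Then
  φ(635) = (5 − 1) · (127 − 1) = 4 · 126 = 504.
Thus |(Z/635Z)^*| = 504.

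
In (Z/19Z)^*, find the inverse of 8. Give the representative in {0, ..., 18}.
Apply the extended Euclidean algorithm to (19, 8), tracking rows (r, s, t) with s·19 + t·8 = r. Each division r_prev = q·r_cur + r_new produces the new row as (previous row) − q·(current row):
  row A: (19, 1, 0)   [1·19 + 0·8 = 19]
  row B: (8, 0, 1)   [0·19 + 1·8 = 8]
  19 = 2·8 + 3   → row C = row A − 2·row B = (3, 1, −2)   [check: 1·19 − 2·8 = 3]
  8 = 2·3 + 2   → row D = row B − 2·row C = (2, −2, 5)   [check: −2·19 + 5·8 = 2]
  3 = 1·2 + 1   → row E = row C − 1·row D = (1, 3, −7)   [check: 3·19 − 7·8 = 1]
  2 = 2·1 + 0   → remainder 0, stop. gcd = 1 (last nonzero row E).
The gcd is 1, so 8 is invertible mod 19. The last nonzero row gives 3·19 − 7·8 = 1, so t = −7. So 8^(−1) ≡ −7 ≡ 12 (mod 19). Verify: 8 · 12 = 96 ≡ 1 (mod 19). ✓

Final answer: 8^(−1) ≡ 12 (mod 19)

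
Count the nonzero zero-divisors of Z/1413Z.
Z/1413Z has 476 nonzero zero-divisors

In Z/1413Z each nonzero element is either a unit (gcd with 1413 is 1) or a zero-divisor (gcd > 1). The number of units is φ(1413): factorise 1413 = 3^2 · 157, so φ(1413) = (3^2 − 3^1) · (157 − 1) = 6 · 156 = 936. The nonzero elements number 1413 − 1 = 1412. Hence the nonzero zero-divisors number 1412 − 936 = 476.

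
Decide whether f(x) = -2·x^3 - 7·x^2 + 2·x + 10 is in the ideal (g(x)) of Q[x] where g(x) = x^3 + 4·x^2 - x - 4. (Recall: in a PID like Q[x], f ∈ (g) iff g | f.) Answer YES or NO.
NO

In Q[x] the ideal (g) consists of all multiples of g, so f ∈ (g) iff g | f, i.e. iff the remainder of f on division by g is 0. Divide f by g (g is monic, so eliminate the leading term of the running remainder at each step):
  leading term -2·x^3: subtract (-2)·g(x) = -2·x^3 - 8·x^2 + 2·x + 8, leaving x^2 + 2
The remainder r(x) = x^2 + 2 ≠ 0 (and deg r < deg g), so g ∤ f, i.e. f ∉ (g).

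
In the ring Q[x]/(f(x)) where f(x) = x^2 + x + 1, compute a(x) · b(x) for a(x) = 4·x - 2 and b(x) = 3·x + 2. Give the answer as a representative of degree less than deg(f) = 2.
a · b ≡ -10·x - 16 (mod f(x))

First multiply in Q[x] without reducing: a · b = 12·x^2 + 2·x - 4. Now divide by f(x) = x^2 + x + 1, eliminating the leading term at each step:
  leading term 12·x^2: subtract (12)·f(x) = 12·x^2 + 12·x + 12, leaving -10·x - 16
The degree is now < 2, so this is the remainder. Hence a · b ≡ -10·x - 16 in Q[x]/(f).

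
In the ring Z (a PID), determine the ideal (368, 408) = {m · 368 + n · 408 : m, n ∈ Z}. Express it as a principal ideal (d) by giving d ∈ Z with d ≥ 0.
(368, 408) = (8); d = 8

In the PID Z, (a, b) is generated by gcd(a, b). Compute gcd(408, 368) with the extended Euclidean algorithm, tracking rows (r, s, t) with s·408 + t·368 = r:
  row A: (408, 1, 0)   [1·408 + 0·368 = 408]
  row B: (368, 0, 1)   [0·408 + 1·368 = 368]
  408 = 1·368 + 40   → row C = row A − 1·row B = (40, 1, −1)   [check: 1·408 − 1·368 = 40]
  368 = 9·40 + 8   → row D = row B − 9·row C = (8, −9, 10)   [check: −9·408 + 10·368 = 8]
  40 = 5·8 + 0   → remainder 0, stop. gcd = 8 (last nonzero row D).
So gcd(368, 408) = 8, with Bézout identity −9·408 + 10·368 = 8. Containment (⊇): the Bézout identity exhibits 8 as an element of (368, 408), giving (8) ⊆ (368, 408). Containment (⊆): since 8 | 368 and 8 | 408 (368 = 8·46, 408 = 8·51), every Z-linear combination of 368 and 408 is divisible by 8, so (368, 408) ⊆ (8). Therefore (368, 408) = (8), d = 8.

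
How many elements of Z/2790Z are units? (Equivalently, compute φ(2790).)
Z/2790Z has φ(2790) = 720 units

An element a ∈ Z/2790Z is a unit iff gcd(a, 2790) = 1, so the number of units is φ(2790). φ is multiplicative, with φ(p^e) = p^e − p^(e−1). Factorise 2790 = 2 · 3^2 · 5 · 31. Then
  φ(2790) = (2 − 1) · (3^2 − 3^1) · (5 − 1) · (31 − 1) = 1 · 6 · 4 · 30 = 720.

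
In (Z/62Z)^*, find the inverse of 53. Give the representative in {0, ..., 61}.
Apply the extended Euclidean algorithm to (62, 53), tracking rows (r, s, t) with s·62 + t·53 = r. Each division r_prev = q·r_cur + r_new produces the new row as (previous row) − q·(current row):
  row A: (62, 1, 0)   [1·62 + 0·53 = 62]
  row B: (53, 0, 1)   [0·62 + 1·53 = 53]
  62 = 1·53 + 9   → row C = row A − 1·row B = (9, 1, −1)   [check: 1·62 − 1·53 = 9]
  53 = 5·9 + 8   → row D = row B − 5·row C = (8, −5, 6)   [check: −5·62 + 6·53 = 8]
  9 = 1·8 + 1   → row E = row C − 1·row D = (1, 6, −7)   [check: 6·62 − 7·53 = 1]
  8 = 8·1 + 0   → remainder 0, stop. gcd = 1 (last nonzero row E).
The gcd is 1, so 53 is invertible mod 62. The last nonzero row gives 6·62 − 7·53 = 1, so t = −7. So 53^(−1) ≡ −7 ≡ 55 (mod 62). Verify: 53 · 55 = 2915 ≡ 1 (mod 62). ✓

Final answer: 53^(−1) ≡ 55 (mod 62)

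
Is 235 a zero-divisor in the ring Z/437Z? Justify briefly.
gcd(235, 437) = 1, so 235 is a unit in Z/437Z (it has a multiplicative inverse). A unit cannot be a zero-divisor: if 235·b ≡ 0 then multiplying both sides by 235^(−1) gives b ≡ 0. So 235 is not a zero-divisor.

Final answer: NO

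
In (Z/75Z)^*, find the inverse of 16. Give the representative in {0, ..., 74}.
16^(−1) ≡ 61 (mod 75)

Apply the extended Euclidean algorithm to (75, 16), tracking rows (r, s, t) with s·75 + t·16 = r. Each division r_prev = q·r_cur + r_new produces the new row as (previous row) − q·(current row):
  row A: (75, 1, 0)   [1·75 + 0·16 = 75]
  row B: (16, 0, 1)   [0·75 + 1·16 = 16]
  75 = 4·16 + 11   → row C = row A − 4·row B = (11, 1, −4)   [check: 1·75 − 4·16 = 11]
  16 = 1·11 + 5   → row D = row B − 1·row C = (5, −1, 5)   [check: −1·75 + 5·16 = 5]
  11 = 2·5 + 1   → row E = row C − 2·row D = (1, 3, −14)   [check: 3·75 − 14·16 = 1]
  5 = 5·1 + 0   → remainder 0, stop. gcd = 1 (last nonzero row E).
The gcd is 1, so 16 is invertible mod 75. The last nonzero row gives 3·75 − 14·16 = 1, so t = −14. So 16^(−1) ≡ −14 ≡ 61 (mod 75). Verify: 16 · 61 = 976 ≡ 1 (mod 75). ✓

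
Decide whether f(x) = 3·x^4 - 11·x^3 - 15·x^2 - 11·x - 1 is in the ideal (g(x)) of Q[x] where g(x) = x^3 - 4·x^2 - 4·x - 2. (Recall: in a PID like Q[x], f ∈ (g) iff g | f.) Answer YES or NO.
In Q[x] the ideal (g) consists of all multiples of g, so f ∈ (g) iff g | f, i.e. iff the remainder of f on division by g is 0. Divide f by g (g is monic, so eliminate the leading term of the running remainder at each step):
  leading term 3·x^4: subtract (3·x)·g(x) = 3·x^4 - 12·x^3 - 12·x^2 - 6·x, leaving x^3 - 3·x^2 - 5·x - 1
  leading term x^3: subtract (1)·g(x) = x^3 - 4·x^2 - 4·x - 2, leaving x^2 - x + 1
The remainder r(x) = x^2 - x + 1 ≠ 0 (and deg r < deg g), so g ∤ f, i.e. f ∉ (g).

Final answer: NO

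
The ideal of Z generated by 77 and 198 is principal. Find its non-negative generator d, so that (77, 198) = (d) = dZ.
(77, 198) = (11); d = 11

In the PID Z, (a, b) is generated by gcd(a, b). Compute gcd(198, 77) with the extended Euclidean algorithm, tracking rows (r, s, t) with s·198 + t·77 = r:
  row A: (198, 1, 0)   [1·198 + 0·77 = 198]
  row B: (77, 0, 1)   [0·198 + 1·77 = 77]
  198 = 2·77 + 44   → row C = row A − 2·row B = (44, 1, −2)   [check: 1·198 − 2·77 = 44]
  77 = 1·44 + 33   → row D = row B − 1·row C = (33, −1, 3)   [check: −1·198 + 3·77 = 33]
  44 = 1·33 + 11   → row E = row C − 1·row D = (11, 2, −5)   [check: 2·198 − 5·77 = 11]
  33 = 3·11 + 0   → remainder 0, stop. gcd = 11 (last nonzero row E).
So gcd(77, 198) = 11, with Bézout identity 2·198 − 5·77 = 11. Containment (⊇): the Bézout identity exhibits 11 as an element of (77, 198), giving (11) ⊆ (77, 198). Containment (⊆): since 11 | 77 and 11 | 198 (77 = 11·7, 198 = 11·18), every Z-linear combination of 77 and 198 is divisible by 11, so (77, 198) ⊆ (11). Therefore (77, 198) = (11), d = 11.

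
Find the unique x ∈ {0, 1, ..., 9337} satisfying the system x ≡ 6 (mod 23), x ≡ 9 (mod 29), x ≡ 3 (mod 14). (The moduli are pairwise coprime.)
x ≡ 6331 (mod 9338); the representative in [0, 9338) is 6331

The moduli 23, 29, 14 are pairwise coprime, so by the CRT there is a unique solution mod 23·29·14 = 9338.
Solve by successive substitution. Start with x ≡ 6 (mod 23).
  Combine with x ≡ 9 (mod 29): write x = 6 + 23·t and require 6 + 23·t ≡ 9 (mod 29), i.e. 23·t ≡ 9 − 6 ≡ 3 (mod 29). Since 23^(−1) ≡ 24 (mod 29), t ≡ 24·3 ≡ 14 (mod 29). So x ≡ 6 + 23·14 = 328 (mod 667).
  Combine with x ≡ 3 (mod 14): write x = 328 + 667·t and require 328 + 667·t ≡ 3 (mod 14), i.e. 667·t ≡ 3 − 328 ≡ 11 (mod 14). Since 667^(−1) ≡ 11 (mod 14) (667 ≡ 9 (mod 14)), t ≡ 11·11 ≡ 9 (mod 14). So x ≡ 328 + 667·9 = 6331 (mod 9338).
Unique solution in [0, 9338): x = 6331.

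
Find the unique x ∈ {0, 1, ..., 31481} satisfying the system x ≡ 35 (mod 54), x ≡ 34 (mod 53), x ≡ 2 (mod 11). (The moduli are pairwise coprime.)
x ≡ 14291 (mod 31482); the representative in [0, 31482) is 14291

The moduli 54, 53, 11 are pairwise coprime, so by the CRT there is a unique solution mod 54·53·11 = 31482.
Solve by successive substitution. Start with x ≡ 35 (mod 54).
  Combine with x ≡ 34 (mod 53): write x = 35 + 54·t and require 35 + 54·t ≡ 34 (mod 53), i.e. 54·t ≡ 34 − 35 ≡ 52 (mod 53). Since 54^(−1) ≡ 1 (mod 53) (54 ≡ 1 (mod 53)), t ≡ 1·52 ≡ 52 (mod 53). So x ≡ 35 + 54·52 = 2843 (mod 2862).
  Combine with x ≡ 2 (mod 11): write x = 2843 + 2862·t and require 2843 + 2862·t ≡ 2 (mod 11), i.e. 2862·t ≡ 2 − 2843 ≡ 8 (mod 11). Since 2862^(−1) ≡ 6 (mod 11) (2862 ≡ 2 (mod 11)), t ≡ 6·8 ≡ 4 (mod 11). So x ≡ 2843 + 2862·4 = 14291 (mod 31482).
Unique solution in [0, 31482): x = 14291.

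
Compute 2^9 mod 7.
1

Use repeated squaring. Binary(9) = 1001. Walk through the bits of the exponent 9 left-to-right: at each bit after the leading one, square the running value, then multiply by 2 if the bit is 1 (always reducing mod 7):
  bit 1 = 1 (leading): start with 2.
  bit 2 = 0: square 2^2 = 4 (mod 7).
  bit 3 = 0: square 4^2 = 16 ≡ 2 (mod 7).
  bit 4 = 1: square 2^2 = 4; bit is 1, so multiply 4·2 = 8 ≡ 1 (mod 7).
Final value: 2^9 ≡ 1 (mod 7).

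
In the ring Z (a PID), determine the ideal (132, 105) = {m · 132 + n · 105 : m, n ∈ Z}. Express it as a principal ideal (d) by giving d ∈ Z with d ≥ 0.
(132, 105) = (3); d = 3

In the PID Z, (a, b) is generated by gcd(a, b). Compute gcd(132, 105) with the extended Euclidean algorithm, tracking rows (r, s, t) with s·132 + t·105 = r:
  row A: (132, 1, 0)   [1·132 + 0·105 = 132]
  row B: (105, 0, 1)   [0·132 + 1·105 = 105]
  132 = 1·105 + 27   → row C = row A − 1·row B = (27, 1, −1)   [check: 1·132 − 1·105 = 27]
  105 = 3·27 + 24   → row D = row B − 3·row C = (24, −3, 4)   [check: −3·132 + 4·105 = 24]
  27 = 1·24 + 3   → row E = row C − 1·row D = (3, 4, −5)   [check: 4·132 − 5·105 = 3]
  24 = 8·3 + 0   → remainder 0, stop. gcd = 3 (last nonzero row E).
So gcd(132, 105) = 3, with Bézout identity 4·132 − 5·105 = 3. Containment (⊇): the Bézout identity exhibits 3 as an element of (132, 105), giving (3) ⊆ (132, 105). Containment (⊆): since 3 | 132 and 3 | 105 (132 = 3·44, 105 = 3·35), every Z-linear combination of 132 and 105 is divisible by 3, so (132, 105) ⊆ (3). Therefore (132, 105) = (3), d = 3.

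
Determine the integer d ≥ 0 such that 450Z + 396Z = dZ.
(450, 396) = (18); d = 18

In the PID Z, (a, b) is generated by gcd(a, b). Compute gcd(450, 396) with the extended Euclidean algorithm, tracking rows (r, s, t) with s·450 + t·396 = r:
  row A: (450, 1, 0)   [1·450 + 0·396 = 450]
  row B: (396, 0, 1)   [0·450 + 1·396 = 396]
  450 = 1·396 + 54   → row C = row A − 1·row B = (54, 1, −1)   [check: 1·450 − 1·396 = 54]
  396 = 7·54 + 18   → row D = row B − 7·row C = (18, −7, 8)   [check: −7·450 + 8·396 = 18]
  54 = 3·18 + 0   → remainder 0, stop. gcd = 18 (last nonzero row D).
So gcd(450, 396) = 18, with Bézout identity −7·450 + 8·396 = 18. Containment (⊇): the Bézout identity exhibits 18 as an element of (450, 396), giving (18) ⊆ (450, 396). Containment (⊆): since 18 | 450 and 18 | 396 (450 = 18·25, 396 = 18·22), every Z-linear combination of 450 and 396 is divisible by 18, so (450, 396) ⊆ (18). Therefore (450, 396) = (18), d = 18.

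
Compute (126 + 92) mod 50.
18

Reduce the summands first: 126 ≡ 26, 92 ≡ 42 (mod 50), so 126 + 92 ≡ 26 + 42 (mod 50). 26 + 42 = 68; 68 = 1·50 + 18, so (126 + 92) mod 50 = 18.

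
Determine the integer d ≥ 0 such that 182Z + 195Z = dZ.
(182, 195) = (13); d = 13

In the PID Z, (a, b) is generated by gcd(a, b). Compute gcd(195, 182) with the extended Euclidean algorithm, tracking rows (r, s, t) with s·195 + t·182 = r:
  row A: (195, 1, 0)   [1·195 + 0·182 = 195]
  row B: (182, 0, 1)   [0·195 + 1·182 = 182]
  195 = 1·182 + 13   → row C = row A − 1·row B = (13, 1, −1)   [check: 1·195 − 1·182 = 13]
  182 = 14·13 + 0   → remainder 0, stop. gcd = 13 (last nonzero row C).
So gcd(182, 195) = 13, with Bézout identity 1·195 − 1·182 = 13. Containment (⊇): the Bézout identity exhibits 13 as an element of (182, 195), giving (13) ⊆ (182, 195). Containment (⊆): since 13 | 182 and 13 | 195 (182 = 13·14, 195 = 13·15), every Z-linear combination of 182 and 195 is divisible by 13, so (182, 195) ⊆ (13). Therefore (182, 195) = (13), d = 13.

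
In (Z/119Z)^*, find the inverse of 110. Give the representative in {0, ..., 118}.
110^(−1) ≡ 66 (mod 119)

Apply the extended Euclidean algorithm to (119, 110), tracking rows (r, s, t) with s·119 + t·110 = r. Each division r_prev = q·r_cur + r_new produces the new row as (previous row) − q·(current row):
  row A: (119, 1, 0)   [1·119 + 0·110 = 119]
  row B: (110, 0, 1)   [0·119 + 1·110 = 110]
  119 = 1·110 + 9   → row C = row A − 1·row B = (9, 1, −1)   [check: 1·119 − 1·110 = 9]
  110 = 12·9 + 2   → row D = row B − 12·row C = (2, −12, 13)   [check: −12·119 + 13·110 = 2]
  9 = 4·2 + 1   → row E = row C − 4·row D = (1, 49, −53)   [check: 49·119 − 53·110 = 1]
  2 = 2·1 + 0   → remainder 0, stop. gcd = 1 (last nonzero row E).
The gcd is 1, so 110 is invertible mod 119. The last nonzero row gives 49·119 − 53·110 = 1, so t = −53. So 110^(−1) ≡ −53 ≡ 66 (mod 119). Verify: 110 · 66 = 7260 ≡ 1 (mod 119). ✓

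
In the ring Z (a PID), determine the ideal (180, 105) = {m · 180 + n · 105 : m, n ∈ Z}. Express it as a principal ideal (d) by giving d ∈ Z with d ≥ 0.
In the PID Z, (a, b) is generated by gcd(a, b). Compute gcd(180, 105) with the extended Euclidean algorithm, tracking rows (r, s, t) with s·180 + t·105 = r:
  row A: (180, 1, 0)   [1·180 + 0·105 = 180]
  row B: (105, 0, 1)   [0·180 + 1·105 = 105]
  180 = 1·105 + 75   → row C = row A − 1·row B = (75, 1, −1)   [check: 1·180 − 1·105 = 75]
  105 = 1·75 + 30   → row D = row B − 1·row C = (30, −1, 2)   [check: −1·180 + 2·105 = 30]
  75 = 2·30 + 15   → row E = row C − 2·row D = (15, 3, −5)   [check: 3·180 − 5·105 = 15]
  30 = 2·15 + 0   → remainder 0, stop. gcd = 15 (last nonzero row E).
So gcd(180, 105) = 15, with Bézout identity 3·180 − 5·105 = 15. Containment (⊇): the Bézout identity exhibits 15 as an element of (180, 105), giving (15) ⊆ (180, 105). Containment (⊆): since 15 | 180 and 15 | 105 (180 = 15·12, 105 = 15·7), every Z-linear combination of 180 and 105 is divisible by 15, so (180, 105) ⊆ (15). Therefore (180, 105) = (15), d = 15.

Final answer: (180, 105) = (15); d = 15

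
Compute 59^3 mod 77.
Use repeated squaring. Binary(3) = 11. Walk through the bits of the exponent 3 left-to-right: at each bit after the leading one, square the running value, then multiply by 59 if the bit is 1 (always reducing mod 77):
  bit 1 = 1 (leading): start with 59.
  bit 2 = 1: square 59^2 = 3481 ≡ 16; bit is 1, so multiply 16·59 = 944 ≡ 20 (mod 77).
Final value: 59^3 ≡ 20 (mod 77).

Final answer: 20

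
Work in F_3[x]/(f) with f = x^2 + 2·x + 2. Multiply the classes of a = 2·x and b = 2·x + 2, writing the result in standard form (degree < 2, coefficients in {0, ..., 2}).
a · b ≡ 2·x + 1 (mod f(x))

Multiply as integer polynomials: a · b = 4·x^2 + 4·x. Reducing coefficients mod 3: a · b ≡ x^2 + x. Now divide by f(x) = x^2 + 2·x + 2 in F_3[x], eliminating the leading term at each step:
  leading term x^2: subtract (1)·f(x) = x^2 + 2·x + 2, leaving 2·x + 1 (coefficients mod 3)
The degree is now < 2, so this is the remainder. Hence a · b ≡ 2·x + 1 in F_3[x]/(f).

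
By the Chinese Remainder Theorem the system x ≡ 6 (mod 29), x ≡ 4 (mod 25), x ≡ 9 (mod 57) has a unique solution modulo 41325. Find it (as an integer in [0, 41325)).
x ≡ 13404 (mod 41325); the representative in [0, 41325) is 13404

The moduli 29, 25, 57 are pairwise coprime, so by the CRT there is a unique solution mod 29·25·57 = 41325.
Solve by successive substitution. Start with x ≡ 6 (mod 29).
  Combine with x ≡ 4 (mod 25): write x = 6 + 29·t and require 6 + 29·t ≡ 4 (mod 25), i.e. 29·t ≡ 4 − 6 ≡ 23 (mod 25). Since 29^(−1) ≡ 19 (mod 25) (29 ≡ 4 (mod 25)), t ≡ 19·23 ≡ 12 (mod 25). So x ≡ 6 + 29·12 = 354 (mod 725).
  Combine with x ≡ 9 (mod 57): write x = 354 + 725·t and require 354 + 725·t ≡ 9 (mod 57), i.e. 725·t ≡ 9 − 354 ≡ 54 (mod 57). Since 725^(−1) ≡ 32 (mod 57) (725 ≡ 41 (mod 57)), t ≡ 32·54 ≡ 18 (mod 57). So x ≡ 354 + 725·18 = 13404 (mod 41325).
Unique solution in [0, 41325): x = 13404.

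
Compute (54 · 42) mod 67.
Both factors are already reduced mod 67. 54 · 42 = 2268. Dividing by 67: 2268 = 33·67 + 57. So (54 · 42) mod 67 = 57.

Final answer: 57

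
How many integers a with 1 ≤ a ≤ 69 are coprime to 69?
The number of a ∈ {1, ..., 69} with gcd(a, 69) = 1 is by definition Euler's totient φ(69). φ is multiplicative, with φ(p^e) = p^e − p^(e−1). Factorise 69 = 3 · 23. Then
  φ(69) = (3 − 1) · (23 − 1) = 2 · 22 = 44.
So there are 44 such integers.

Final answer: 44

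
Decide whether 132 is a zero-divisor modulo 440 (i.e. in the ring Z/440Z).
gcd(132, 440) = 44 > 1, so 132 is not a unit in Z/440Z. In Z/nZ every nonzero non-unit is a zero-divisor: explicitly, take b = 440/gcd = 10 ≠ 0 (mod 440); then 132·10 = 1320 = 3·440, i.e. 132·10 ≡ 0 (mod 440). So 132 is a zero-divisor.

Final answer: YES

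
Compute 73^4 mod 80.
1

Use repeated squaring. Binary(4) = 100. Walk through the bits of the exponent 4 left-to-right: at each bit after the leading one, square the running value, then multiply by 73 if the bit is 1 (always reducing mod 80):
  bit 1 = 1 (leading): start with 73.
  bit 2 = 0: square 73^2 = 5329 ≡ 49 (mod 80).
  bit 3 = 0: square 49^2 = 2401 ≡ 1 (mod 80).
Final value: 73^4 ≡ 1 (mod 80).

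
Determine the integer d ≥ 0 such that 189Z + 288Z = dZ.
In the PID Z, (a, b) is generated by gcd(a, b). Compute gcd(288, 189) with the extended Euclidean algorithm, tracking rows (r, s, t) with s·288 + t·189 = r:
  row A: (288, 1, 0)   [1·288 + 0·189 = 288]
  row B: (189, 0, 1)   [0·288 + 1·189 = 189]
  288 = 1·189 + 99   → row C = row A − 1·row B = (99, 1, −1)   [check: 1·288 − 1·189 = 99]
  189 = 1·99 + 90   → row D = row B − 1·row C = (90, −1, 2)   [check: −1·288 + 2·189 = 90]
  99 = 1·90 + 9   → row E = row C − 1·row D = (9, 2, −3)   [check: 2·288 − 3·189 = 9]
  90 = 10·9 + 0   → remainder 0, stop. gcd = 9 (last nonzero row E).
So gcd(189, 288) = 9, with Bézout identity 2·288 − 3·189 = 9. Containment (⊇): the Bézout identity exhibits 9 as an element of (189, 288), giving (9) ⊆ (189, 288). Containment (⊆): since 9 | 189 and 9 | 288 (189 = 9·21, 288 = 9·32), every Z-linear combination of 189 and 288 is divisible by 9, so (189, 288) ⊆ (9). Therefore (189, 288) = (9), d = 9.

Final answer: (189, 288) = (9); d = 9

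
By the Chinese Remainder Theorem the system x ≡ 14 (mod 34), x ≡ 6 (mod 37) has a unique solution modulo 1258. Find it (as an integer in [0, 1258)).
x ≡ 524 (mod 1258); the representative in [0, 1258) is 524

The moduli 34, 37 are pairwise coprime, so by the CRT there is a unique solution mod 34·37 = 1258.
Solve by successive substitution. Start with x ≡ 14 (mod 34).
  Combine with x ≡ 6 (mod 37): write x = 14 + 34·t and require 14 + 34·t ≡ 6 (mod 37), i.e. 34·t ≡ 6 − 14 ≡ 29 (mod 37). Since 34^(−1) ≡ 12 (mod 37), t ≡ 12·29 ≡ 15 (mod 37). So x ≡ 14 + 34·15 = 524 (mod 1258).
Unique solution in [0, 1258): x = 524.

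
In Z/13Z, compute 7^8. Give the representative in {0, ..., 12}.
Use repeated squaring. Binary(8) = 1000. Walk through the bits of the exponent 8 left-to-right: at each bit after the leading one, square the running value, then multiply by 7 if the bit is 1 (always reducing mod 13):
  bit 1 = 1 (leading): start with 7.
  bit 2 = 0: square 7^2 = 49 ≡ 10 (mod 13).
  bit 3 = 0: square 10^2 = 100 ≡ 9 (mod 13).
  bit 4 = 0: square 9^2 = 81 ≡ 3 (mod 13).
Final value: 7^8 ≡ 3 (mod 13).

Final answer: 3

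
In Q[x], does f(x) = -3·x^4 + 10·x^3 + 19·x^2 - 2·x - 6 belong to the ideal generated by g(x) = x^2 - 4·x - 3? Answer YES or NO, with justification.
In Q[x] the ideal (g) consists of all multiples of g, so f ∈ (g) iff g | f, i.e. iff the remainder of f on division by g is 0. Divide f by g (g is monic, so eliminate the leading term of the running remainder at each step):
  leading term -3·x^4: subtract (-3·x^2)·g(x) = -3·x^4 + 12·x^3 + 9·x^2, leaving -2·x^3 + 10·x^2 - 2·x - 6
  leading term -2·x^3: subtract (-2·x)·g(x) = -2·x^3 + 8·x^2 + 6·x, leaving 2·x^2 - 8·x - 6
  leading term 2·x^2: subtract (2)·g(x) = 2·x^2 - 8·x - 6, leaving 0
The remainder is 0, so f(x) = g(x) · h(x) with h(x) = -3·x^2 - 2·x + 2. Hence g | f, i.e. f ∈ (g).

Final answer: YES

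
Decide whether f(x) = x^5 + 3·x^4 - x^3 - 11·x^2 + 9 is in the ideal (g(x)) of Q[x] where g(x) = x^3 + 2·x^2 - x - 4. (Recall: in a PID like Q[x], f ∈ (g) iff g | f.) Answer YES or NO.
In Q[x] the ideal (g) consists of all multiples of g, so f ∈ (g) iff g | f, i.e. iff the remainder of f on division by g is 0. Divide f by g (g is monic, so eliminate the leading term of the running remainder at each step):
  leading term x^5: subtract (x^2)·g(x) = x^5 + 2·x^4 - x^3 - 4·x^2, leaving x^4 - 7·x^2 + 9
  leading term x^4: subtract (x)·g(x) = x^4 + 2·x^3 - x^2 - 4·x, leaving -2·x^3 - 6·x^2 + 4·x + 9
  leading term -2·x^3: subtract (-2)·g(x) = -2·x^3 - 4·x^2 + 2·x + 8, leaving -2·x^2 + 2·x + 1
The remainder r(x) = -2·x^2 + 2·x + 1 ≠ 0 (and deg r < deg g), so g ∤ f, i.e. f ∉ (g).

Final answer: NO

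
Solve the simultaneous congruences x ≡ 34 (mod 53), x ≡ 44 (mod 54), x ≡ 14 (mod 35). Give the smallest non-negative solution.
x ≡ 42434 (mod 100170); the representative in [0, 100170) is 42434

The moduli 53, 54, 35 are pairwise coprime, so by the CRT there is a unique solution mod 53·54·35 = 100170.
Solve by successive substitution. Start with x ≡ 34 (mod 53).
  Combine with x ≡ 44 (mod 54): write x = 34 + 53·t and require 34 + 53·t ≡ 44 (mod 54), i.e. 53·t ≡ 44 − 34 ≡ 10 (mod 54). Since 53^(−1) ≡ 53 (mod 54), t ≡ 53·10 ≡ 44 (mod 54). So x ≡ 34 + 53·44 = 2366 (mod 2862).
  Combine with x ≡ 14 (mod 35): write x = 2366 + 2862·t and require 2366 + 2862·t ≡ 14 (mod 35), i.e. 2862·t ≡ 14 − 2366 ≡ 28 (mod 35). Since 2862^(−1) ≡ 13 (mod 35) (2862 ≡ 27 (mod 35)), t ≡ 13·28 ≡ 14 (mod 35). So x ≡ 2366 + 2862·14 = 42434 (mod 100170).
Unique solution in [0, 100170): x = 42434.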